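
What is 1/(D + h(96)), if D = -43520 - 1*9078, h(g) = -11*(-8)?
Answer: -1/52510 ≈ -1.9044e-5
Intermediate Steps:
h(g) = 88
D = -52598 (D = -43520 - 9078 = -52598)
1/(D + h(96)) = 1/(-52598 + 88) = 1/(-52510) = -1/52510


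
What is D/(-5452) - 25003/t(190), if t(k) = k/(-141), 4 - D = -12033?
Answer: 9609159583/517940 ≈ 18553.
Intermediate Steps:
D = 12037 (D = 4 - 1*(-12033) = 4 + 12033 = 12037)
t(k) = -k/141 (t(k) = k*(-1/141) = -k/141)
D/(-5452) - 25003/t(190) = 12037/(-5452) - 25003/((-1/141*190)) = 12037*(-1/5452) - 25003/(-190/141) = -12037/5452 - 25003*(-141/190) = -12037/5452 + 3525423/190 = 9609159583/517940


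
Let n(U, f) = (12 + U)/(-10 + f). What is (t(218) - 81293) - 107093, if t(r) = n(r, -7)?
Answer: -3202792/17 ≈ -1.8840e+5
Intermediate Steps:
n(U, f) = (12 + U)/(-10 + f)
t(r) = -12/17 - r/17 (t(r) = (12 + r)/(-10 - 7) = (12 + r)/(-17) = -(12 + r)/17 = -12/17 - r/17)
(t(218) - 81293) - 107093 = ((-12/17 - 1/17*218) - 81293) - 107093 = ((-12/17 - 218/17) - 81293) - 107093 = (-230/17 - 81293) - 107093 = -1382211/17 - 107093 = -3202792/17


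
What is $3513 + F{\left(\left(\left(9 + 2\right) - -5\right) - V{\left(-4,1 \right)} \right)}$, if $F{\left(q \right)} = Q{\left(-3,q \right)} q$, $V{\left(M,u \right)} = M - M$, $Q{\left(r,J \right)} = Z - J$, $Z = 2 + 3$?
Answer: $3337$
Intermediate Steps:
$Z = 5$
$Q{\left(r,J \right)} = 5 - J$
$V{\left(M,u \right)} = 0$
$F{\left(q \right)} = q \left(5 - q\right)$ ($F{\left(q \right)} = \left(5 - q\right) q = q \left(5 - q\right)$)
$3513 + F{\left(\left(\left(9 + 2\right) - -5\right) - V{\left(-4,1 \right)} \right)} = 3513 + \left(\left(\left(9 + 2\right) - -5\right) - 0\right) \left(5 - \left(\left(\left(9 + 2\right) - -5\right) - 0\right)\right) = 3513 + \left(\left(11 + 5\right) + 0\right) \left(5 - \left(\left(11 + 5\right) + 0\right)\right) = 3513 + \left(16 + 0\right) \left(5 - \left(16 + 0\right)\right) = 3513 + 16 \left(5 - 16\right) = 3513 + 16 \left(-11\right) = 3513 - 176 = 3337$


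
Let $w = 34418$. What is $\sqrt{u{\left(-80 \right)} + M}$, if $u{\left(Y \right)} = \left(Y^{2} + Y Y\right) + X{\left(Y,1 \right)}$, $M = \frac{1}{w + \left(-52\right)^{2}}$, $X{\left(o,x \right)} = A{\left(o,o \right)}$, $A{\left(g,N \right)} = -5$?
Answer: $\frac{\sqrt{17632058737902}}{37122} \approx 113.11$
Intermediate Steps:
$X{\left(o,x \right)} = -5$
$M = \frac{1}{37122}$ ($M = \frac{1}{34418 + \left(-52\right)^{2}} = \frac{1}{34418 + 2704} = \frac{1}{37122} \approx 2.6938 \cdot 10^{-5}$)
$u{\left(Y \right)} = -5 + 2 Y^{2}$ ($u{\left(Y \right)} = \left(Y^{2} + Y Y\right) - 5 = \left(Y^{2} + Y^{2}\right) - 5 = 2 Y^{2} - 5 = -5 + 2 Y^{2}$)
$\sqrt{u{\left(-80 \right)} + M} = \sqrt{\left(-5 + 2 \left(-80\right)^{2}\right) + \frac{1}{37122}} = \sqrt{\left(-5 + 2 \cdot 6400\right) + \frac{1}{37122}} = \sqrt{\left(-5 + 12800\right) + \frac{1}{37122}} = \sqrt{12795 + \frac{1}{37122}} = \sqrt{\frac{474975991}{37122}} = \frac{\sqrt{17632058737902}}{37122}$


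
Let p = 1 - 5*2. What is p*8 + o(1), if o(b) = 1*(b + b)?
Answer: -70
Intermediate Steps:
p = -9 (p = 1 - 10 = -9)
o(b) = 2*b (o(b) = 1*(2*b) = 2*b)
p*8 + o(1) = -9*8 + 2*1 = -72 + 2 = -70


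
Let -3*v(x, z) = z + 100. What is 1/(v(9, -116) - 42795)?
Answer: -3/128369 ≈ -2.3370e-5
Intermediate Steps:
v(x, z) = -100/3 - z/3 (v(x, z) = -(z + 100)/3 = -(100 + z)/3 = -100/3 - z/3)
1/(v(9, -116) - 42795) = 1/((-100/3 - 1/3*(-116)) - 42795) = 1/((-100/3 + 116/3) - 42795) = 1/(16/3 - 42795) = 1/(-128369/3) = -3/128369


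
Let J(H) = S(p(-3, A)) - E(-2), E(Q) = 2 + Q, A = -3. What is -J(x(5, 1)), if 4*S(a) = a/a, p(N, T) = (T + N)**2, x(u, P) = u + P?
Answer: -1/4 ≈ -0.25000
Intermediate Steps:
x(u, P) = P + u
p(N, T) = (N + T)**2
S(a) = 1/4 (S(a) = (a/a)/4 = (1/4)*1 = 1/4)
J(H) = 1/4 (J(H) = 1/4 - (2 - 2) = 1/4 - 1*0 = 1/4 + 0 = 1/4)
-J(x(5, 1)) = -1*1/4 = -1/4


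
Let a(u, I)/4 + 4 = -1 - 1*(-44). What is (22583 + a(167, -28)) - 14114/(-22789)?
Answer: 518213185/22789 ≈ 22740.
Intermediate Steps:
a(u, I) = 156 (a(u, I) = -16 + 4*(-1 - 1*(-44)) = -16 + 4*(-1 + 44) = -16 + 4*43 = -16 + 172 = 156)
(22583 + a(167, -28)) - 14114/(-22789) = (22583 + 156) - 14114/(-22789) = 22739 - 14114*(-1/22789) = 22739 + 14114/22789 = 518213185/22789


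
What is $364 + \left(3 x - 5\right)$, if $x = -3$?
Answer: $350$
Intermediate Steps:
$364 + \left(3 x - 5\right) = 364 + \left(3 \left(-3\right) - 5\right) = 364 - 14 = 350$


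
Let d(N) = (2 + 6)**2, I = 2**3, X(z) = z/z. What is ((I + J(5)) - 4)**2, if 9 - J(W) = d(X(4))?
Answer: 2601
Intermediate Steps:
X(z) = 1
I = 8
d(N) = 64 (d(N) = 8**2 = 64)
J(W) = -55 (J(W) = 9 - 1*64 = 9 - 64 = -55)
((I + J(5)) - 4)**2 = ((8 - 55) - 4)**2 = (-47 - 4)**2 = (-51)**2 = 2601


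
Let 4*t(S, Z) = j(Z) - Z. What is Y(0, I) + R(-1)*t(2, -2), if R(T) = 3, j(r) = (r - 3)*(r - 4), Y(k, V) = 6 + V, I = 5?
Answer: 35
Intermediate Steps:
j(r) = (-4 + r)*(-3 + r) (j(r) = (-3 + r)*(-4 + r) = (-4 + r)*(-3 + r))
t(S, Z) = 3 - 2*Z + Z²/4 (t(S, Z) = ((12 + Z² - 7*Z) - Z)/4 = (12 + Z² - 8*Z)/4 = 3 - 2*Z + Z²/4)
Y(0, I) + R(-1)*t(2, -2) = (6 + 5) + 3*(3 - 2*(-2) + (¼)*(-2)²) = 11 + 3*(3 + 4 + (¼)*4) = 11 + 3*(3 + 4 + 1) = 11 + 3*8 = 11 + 24 = 35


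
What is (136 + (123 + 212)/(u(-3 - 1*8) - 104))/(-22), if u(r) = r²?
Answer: -2647/374 ≈ -7.0775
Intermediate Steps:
(136 + (123 + 212)/(u(-3 - 1*8) - 104))/(-22) = (136 + (123 + 212)/((-3 - 1*8)² - 104))/(-22) = (136 + 335/((-3 - 8)² - 104))*(-1/22) = (136 + 335/((-11)² - 104))*(-1/22) = (136 + 335/(121 - 104))*(-1/22) = (136 + 335/17)*(-1/22) = (2647/17)*(-1/22) = -2647/374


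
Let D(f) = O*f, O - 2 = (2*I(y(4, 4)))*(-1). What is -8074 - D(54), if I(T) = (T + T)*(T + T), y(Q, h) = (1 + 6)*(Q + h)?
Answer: 1346570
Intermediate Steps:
y(Q, h) = 7*Q + 7*h (y(Q, h) = 7*(Q + h) = 7*Q + 7*h)
I(T) = 4*T² (I(T) = (2*T)*(2*T) = 4*T²)
O = -25086 (O = 2 + (2*(4*(7*4 + 7*4)²))*(-1) = 2 + (2*(4*(28 + 28)²))*(-1) = 2 + (2*(4*56²))*(-1) = 2 + (2*(4*3136))*(-1) = 2 + (2*12544)*(-1) = 2 + 25088*(-1) = 2 - 25088 = -25086)
D(f) = -25086*f
-8074 - D(54) = -8074 - (-25086)*54 = -8074 - 1*(-1354644) = -8074 + 1354644 = 1346570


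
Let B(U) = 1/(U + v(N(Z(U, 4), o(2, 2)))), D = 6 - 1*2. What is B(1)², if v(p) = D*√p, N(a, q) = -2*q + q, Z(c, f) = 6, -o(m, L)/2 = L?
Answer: 1/81 ≈ 0.012346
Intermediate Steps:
o(m, L) = -2*L
D = 4 (D = 6 - 2 = 4)
N(a, q) = -q
v(p) = 4*√p
B(U) = 1/(8 + U) (B(U) = 1/(U + 4*√(-(-2)*2)) = 1/(U + 4*√(-1*(-4))) = 1/(U + 4*√4) = 1/(U + 4*2) = 1/(U + 8) = 1/(8 + U))
B(1)² = (1/(8 + 1))² = (1/9)² = (⅑)² = 1/81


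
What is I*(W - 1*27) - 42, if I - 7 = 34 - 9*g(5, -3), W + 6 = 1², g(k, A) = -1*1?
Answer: -1642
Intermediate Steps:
g(k, A) = -1
W = -5 (W = -6 + 1² = -6 + 1 = -5)
I = 50 (I = 7 + (34 - 9*(-1)) = 7 + (34 + 9) = 7 + 43 = 50)
I*(W - 1*27) - 42 = 50*(-5 - 1*27) - 42 = 50*(-5 - 27) - 42 = 50*(-32) - 42 = -1600 - 42 = -1642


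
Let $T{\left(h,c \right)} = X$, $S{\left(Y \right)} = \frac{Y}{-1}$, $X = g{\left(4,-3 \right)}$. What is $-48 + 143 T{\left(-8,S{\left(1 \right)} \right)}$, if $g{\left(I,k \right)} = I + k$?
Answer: $95$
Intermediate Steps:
$X = 1$ ($X = 4 - 3 = 1$)
$S{\left(Y \right)} = - Y$ ($S{\left(Y \right)} = Y \left(-1\right) = - Y$)
$T{\left(h,c \right)} = 1$
$-48 + 143 T{\left(-8,S{\left(1 \right)} \right)} = -48 + 143 \cdot 1 = -48 + 143 = 95$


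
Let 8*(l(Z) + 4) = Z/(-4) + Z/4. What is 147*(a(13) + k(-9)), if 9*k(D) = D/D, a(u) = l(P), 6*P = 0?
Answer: -1715/3 ≈ -571.67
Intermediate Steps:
P = 0 (P = (⅙)*0 = 0)
l(Z) = -4 (l(Z) = -4 + (Z/(-4) + Z/4)/8 = -4 + (Z*(-¼) + Z*(¼))/8 = -4 + (-Z/4 + Z/4)/8 = -4 + (⅛)*0 = -4 + 0 = -4)
a(u) = -4
k(D) = ⅑ (k(D) = (D/D)/9 = (⅑)*1 = ⅑)
147*(a(13) + k(-9)) = 147*(-4 + ⅑) = 147*(-35/9) = -1715/3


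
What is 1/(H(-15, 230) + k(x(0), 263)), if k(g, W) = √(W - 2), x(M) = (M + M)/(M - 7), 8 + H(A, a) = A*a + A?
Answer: -3473/12061468 - 3*√29/12061468 ≈ -0.00028928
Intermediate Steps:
H(A, a) = -8 + A + A*a (H(A, a) = -8 + (A*a + A) = -8 + (A + A*a) = -8 + A + A*a)
x(M) = 2*M/(-7 + M) (x(M) = (2*M)/(-7 + M) = 2*M/(-7 + M))
k(g, W) = √(-2 + W)
1/(H(-15, 230) + k(x(0), 263)) = 1/((-8 - 15 - 15*230) + √(-2 + 263)) = 1/((-8 - 15 - 3450) + √261) = 1/(-3473 + 3*√29)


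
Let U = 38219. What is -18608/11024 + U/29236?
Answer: -7668577/20143604 ≈ -0.38070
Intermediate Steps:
-18608/11024 + U/29236 = -18608/11024 + 38219/29236 = -18608*1/11024 + 38219*(1/29236) = -1163/689 + 38219/29236 = -7668577/20143604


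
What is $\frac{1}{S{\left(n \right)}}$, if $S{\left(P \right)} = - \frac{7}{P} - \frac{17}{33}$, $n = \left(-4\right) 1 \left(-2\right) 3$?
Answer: $- \frac{88}{71} \approx -1.2394$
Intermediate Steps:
$n = 24$ ($n = \left(-4\right) \left(-2\right) 3 = 8 \cdot 3 = 24$)
$S{\left(P \right)} = - \frac{17}{33} - \frac{7}{P}$ ($S{\left(P \right)} = - \frac{7}{P} - \frac{17}{33} = - \frac{17}{33} - \frac{7}{P}$)
$\frac{1}{S{\left(n \right)}} = \frac{1}{- \frac{17}{33} - \frac{7}{24}} = \frac{1}{- \frac{71}{88}} = - \frac{88}{71}$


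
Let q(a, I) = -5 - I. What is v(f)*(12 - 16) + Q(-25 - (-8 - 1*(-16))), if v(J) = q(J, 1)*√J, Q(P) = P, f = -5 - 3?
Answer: -33 + 48*I*√2 ≈ -33.0 + 67.882*I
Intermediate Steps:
f = -8
v(J) = -6*√J (v(J) = (-5 - 1*1)*√J = (-5 - 1)*√J = -6*√J)
v(f)*(12 - 16) + Q(-25 - (-8 - 1*(-16))) = (-12*I*√2)*(12 - 16) + (-25 - (-8 - 1*(-16))) = -12*I*√2*(-4) + (-25 - (-8 + 16)) = -12*I*√2*(-4) + (-25 - 1*8) = 48*I*√2 + (-25 - 8) = 48*I*√2 - 33 = -33 + 48*I*√2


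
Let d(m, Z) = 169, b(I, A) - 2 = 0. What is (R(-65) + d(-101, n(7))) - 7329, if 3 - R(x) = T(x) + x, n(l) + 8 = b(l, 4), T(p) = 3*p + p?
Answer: -6832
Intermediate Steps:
b(I, A) = 2 (b(I, A) = 2 + 0 = 2)
T(p) = 4*p
n(l) = -6 (n(l) = -8 + 2 = -6)
R(x) = 3 - 5*x (R(x) = 3 - (4*x + x) = 3 - 5*x)
(R(-65) + d(-101, n(7))) - 7329 = ((3 - 5*(-65)) + 169) - 7329 = ((3 + 325) + 169) - 7329 = (328 + 169) - 7329 = 497 - 7329 = -6832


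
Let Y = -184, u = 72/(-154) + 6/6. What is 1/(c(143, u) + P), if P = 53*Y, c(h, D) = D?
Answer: -77/750863 ≈ -0.00010255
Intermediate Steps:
u = 41/77 (u = 72*(-1/154) + 6*(⅙) = -36/77 + 1 = 41/77 ≈ 0.53247)
P = -9752 (P = 53*(-184) = -9752)
1/(c(143, u) + P) = 1/(41/77 - 9752) = 1/(-750863/77) = -77/750863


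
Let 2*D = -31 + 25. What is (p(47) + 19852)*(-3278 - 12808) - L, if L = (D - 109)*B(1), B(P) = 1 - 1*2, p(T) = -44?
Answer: -318631600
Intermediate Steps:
D = -3 (D = (-31 + 25)/2 = (½)*(-6) = -3)
B(P) = -1 (B(P) = 1 - 2 = -1)
L = 112 (L = (-3 - 109)*(-1) = -112*(-1) = 112)
(p(47) + 19852)*(-3278 - 12808) - L = (-44 + 19852)*(-3278 - 12808) - 1*112 = 19808*(-16086) - 112 = -318631488 - 112 = -318631600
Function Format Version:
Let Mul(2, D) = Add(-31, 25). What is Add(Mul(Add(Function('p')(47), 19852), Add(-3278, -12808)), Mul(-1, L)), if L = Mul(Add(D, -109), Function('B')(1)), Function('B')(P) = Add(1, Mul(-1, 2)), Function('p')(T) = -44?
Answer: -318631600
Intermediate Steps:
D = -3 (D = Mul(Rational(1, 2), Add(-31, 25)) = Mul(Rational(1, 2), -6) = -3)
Function('B')(P) = -1 (Function('B')(P) = Add(1, -2) = -1)
L = 112 (L = Mul(Add(-3, -109), -1) = Mul(-112, -1) = 112)
Add(Mul(Add(Function('p')(47), 19852), Add(-3278, -12808)), Mul(-1, L)) = Add(Mul(Add(-44, 19852), Add(-3278, -12808)), Mul(-1, 112)) = Add(Mul(19808, -16086), -112) = Add(-318631488, -112) = -318631600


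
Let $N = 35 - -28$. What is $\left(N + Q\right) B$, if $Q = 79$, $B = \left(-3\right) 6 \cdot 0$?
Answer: $0$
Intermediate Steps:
$N = 63$ ($N = 35 + 28 = 63$)
$B = 0$ ($B = \left(-18\right) 0 = 0$)
$\left(N + Q\right) B = \left(63 + 79\right) 0 = 142 \cdot 0 = 0$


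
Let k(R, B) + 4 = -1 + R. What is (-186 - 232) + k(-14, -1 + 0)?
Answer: -437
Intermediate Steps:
k(R, B) = -5 + R (k(R, B) = -4 + (-1 + R) = -5 + R)
(-186 - 232) + k(-14, -1 + 0) = (-186 - 232) + (-5 - 14) = -418 - 19 = -437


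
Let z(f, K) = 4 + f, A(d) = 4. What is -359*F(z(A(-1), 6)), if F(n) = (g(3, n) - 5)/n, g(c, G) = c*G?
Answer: -6821/8 ≈ -852.63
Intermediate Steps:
g(c, G) = G*c
F(n) = (-5 + 3*n)/n (F(n) = (n*3 - 5)/n = (3*n - 5)/n = (-5 + 3*n)/n)
-359*F(z(A(-1), 6)) = -359*(3 - 5/(4 + 4)) = -359*(3 - 5/8) = -359*19/8 = -6821/8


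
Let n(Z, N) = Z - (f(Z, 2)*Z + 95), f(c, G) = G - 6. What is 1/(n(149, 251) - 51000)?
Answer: -1/50350 ≈ -1.9861e-5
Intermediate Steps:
f(c, G) = -6 + G
n(Z, N) = -95 + 5*Z (n(Z, N) = Z - ((-6 + 2)*Z + 95) = Z - (-4*Z + 95) = Z - (95 - 4*Z) = Z + (-95 + 4*Z) = -95 + 5*Z)
1/(n(149, 251) - 51000) = 1/((-95 + 5*149) - 51000) = 1/((-95 + 745) - 51000) = 1/(650 - 51000) = 1/(-50350) = -1/50350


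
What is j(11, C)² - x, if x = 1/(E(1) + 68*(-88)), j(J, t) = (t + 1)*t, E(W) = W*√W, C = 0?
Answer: 1/5983 ≈ 0.00016714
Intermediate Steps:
E(W) = W^(3/2)
j(J, t) = t*(1 + t) (j(J, t) = (1 + t)*t = t*(1 + t))
x = -1/5983 (x = 1/(1^(3/2) + 68*(-88)) = 1/(1 - 5984) = 1/(-5983) = -1/5983 ≈ -0.00016714)
j(11, C)² - x = (0*(1 + 0))² - 1*(-1/5983) = (0*1)² + 1/5983 = 0² + 1/5983 = 0 + 1/5983 = 1/5983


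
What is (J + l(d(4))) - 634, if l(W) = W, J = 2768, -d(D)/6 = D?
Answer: 2110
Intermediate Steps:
d(D) = -6*D
(J + l(d(4))) - 634 = (2768 - 6*4) - 634 = (2768 - 24) - 634 = 2744 - 634 = 2110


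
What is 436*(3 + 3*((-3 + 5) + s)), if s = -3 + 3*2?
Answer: 7848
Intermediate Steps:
s = 3 (s = -3 + 6 = 3)
436*(3 + 3*((-3 + 5) + s)) = 436*(3 + 3*((-3 + 5) + 3)) = 436*(3 + 3*(2 + 3)) = 436*(3 + 3*5) = 436*(3 + 15) = 436*18 = 7848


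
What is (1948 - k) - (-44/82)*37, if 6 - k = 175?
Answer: 87611/41 ≈ 2136.9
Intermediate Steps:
k = -169 (k = 6 - 1*175 = 6 - 175 = -169)
(1948 - k) - (-44/82)*37 = (1948 - 1*(-169)) - (-44/82)*37 = (1948 + 169) - (-44*1/82)*37 = 2117 - (-22)*37/41 = 2117 - 1*(-814/41) = 2117 + 814/41 = 87611/41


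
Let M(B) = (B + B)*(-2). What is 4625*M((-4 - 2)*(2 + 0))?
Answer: 222000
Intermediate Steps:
M(B) = -4*B (M(B) = (2*B)*(-2) = -4*B)
4625*M((-4 - 2)*(2 + 0)) = 4625*(-4*(-4 - 2)*(2 + 0)) = 4625*(-(-24)*2) = 4625*(-4*(-12)) = 4625*48 = 222000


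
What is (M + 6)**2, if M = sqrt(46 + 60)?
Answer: (6 + sqrt(106))**2 ≈ 265.55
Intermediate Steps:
M = sqrt(106) ≈ 10.296
(M + 6)**2 = (sqrt(106) + 6)**2 = (6 + sqrt(106))**2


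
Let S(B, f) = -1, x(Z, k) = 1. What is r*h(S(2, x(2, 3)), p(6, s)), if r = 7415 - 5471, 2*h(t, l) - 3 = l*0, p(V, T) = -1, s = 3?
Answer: 2916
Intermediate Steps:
h(t, l) = 3/2 (h(t, l) = 3/2 + (l*0)/2 = 3/2 + (½)*0 = 3/2 + 0 = 3/2)
r = 1944
r*h(S(2, x(2, 3)), p(6, s)) = 1944*(3/2) = 2916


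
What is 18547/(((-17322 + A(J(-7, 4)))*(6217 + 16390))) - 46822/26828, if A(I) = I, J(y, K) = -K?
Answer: -2292519301490/1313528665787 ≈ -1.7453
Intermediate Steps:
18547/(((-17322 + A(J(-7, 4)))*(6217 + 16390))) - 46822/26828 = 18547/(((-17322 - 1*4)*(6217 + 16390))) - 46822/26828 = 18547/(((-17322 - 4)*22607)) - 46822*1/26828 = 18547/((-17326*22607)) - 23411/13414 = 18547/(-391688882) - 23411/13414 = 18547*(-1/391688882) - 23411/13414 = -18547/391688882 - 23411/13414 = -2292519301490/1313528665787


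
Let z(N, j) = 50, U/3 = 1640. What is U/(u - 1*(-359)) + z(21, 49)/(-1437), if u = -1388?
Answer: -2373830/492891 ≈ -4.8161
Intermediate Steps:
U = 4920 (U = 3*1640 = 4920)
U/(u - 1*(-359)) + z(21, 49)/(-1437) = 4920/(-1388 - 1*(-359)) + 50/(-1437) = 4920/(-1388 + 359) + 50*(-1/1437) = 4920/(-1029) - 50/1437 = 4920*(-1/1029) - 50/1437 = -1640/343 - 50/1437 = -2373830/492891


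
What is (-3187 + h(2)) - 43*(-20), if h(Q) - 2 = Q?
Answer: -2323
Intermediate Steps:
h(Q) = 2 + Q
(-3187 + h(2)) - 43*(-20) = (-3187 + (2 + 2)) - 43*(-20) = (-3187 + 4) + 860 = -3183 + 860 = -2323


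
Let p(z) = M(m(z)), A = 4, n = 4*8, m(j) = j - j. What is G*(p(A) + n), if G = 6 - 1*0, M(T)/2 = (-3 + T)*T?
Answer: 192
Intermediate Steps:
m(j) = 0
n = 32
M(T) = 2*T*(-3 + T) (M(T) = 2*((-3 + T)*T) = 2*(T*(-3 + T)) = 2*T*(-3 + T))
p(z) = 0 (p(z) = 2*0*(-3 + 0) = 2*0*(-3) = 0)
G = 6 (G = 6 + 0 = 6)
G*(p(A) + n) = 6*(0 + 32) = 6*32 = 192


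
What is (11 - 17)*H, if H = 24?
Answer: -144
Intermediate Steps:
(11 - 17)*H = (11 - 17)*24 = -6*24 = -144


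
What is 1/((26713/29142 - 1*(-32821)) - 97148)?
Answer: -29142/1874590721 ≈ -1.5546e-5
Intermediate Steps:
1/((26713/29142 - 1*(-32821)) - 97148) = 1/((26713*(1/29142) + 32821) - 97148) = 1/((26713/29142 + 32821) - 97148) = 1/(956496295/29142 - 97148) = 1/(-1874590721/29142) = -29142/1874590721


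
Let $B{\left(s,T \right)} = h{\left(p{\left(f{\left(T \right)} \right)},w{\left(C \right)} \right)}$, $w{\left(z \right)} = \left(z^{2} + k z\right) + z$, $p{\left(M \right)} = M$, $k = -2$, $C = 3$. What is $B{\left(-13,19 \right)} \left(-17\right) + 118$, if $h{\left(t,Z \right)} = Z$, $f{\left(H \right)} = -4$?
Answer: $16$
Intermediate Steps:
$w{\left(z \right)} = z^{2} - z$ ($w{\left(z \right)} = \left(z^{2} - 2 z\right) + z = z^{2} - z$)
$B{\left(s,T \right)} = 6$ ($B{\left(s,T \right)} = 3 \left(-1 + 3\right) = 3 \cdot 2 = 6$)
$B{\left(-13,19 \right)} \left(-17\right) + 118 = 6 \left(-17\right) + 118 = -102 + 118 = 16$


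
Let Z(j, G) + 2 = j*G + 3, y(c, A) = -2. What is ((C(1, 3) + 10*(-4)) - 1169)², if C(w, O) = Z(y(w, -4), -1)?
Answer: 1454436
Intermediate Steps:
Z(j, G) = 1 + G*j (Z(j, G) = -2 + (j*G + 3) = -2 + (G*j + 3) = -2 + (3 + G*j) = 1 + G*j)
C(w, O) = 3 (C(w, O) = 1 - 1*(-2) = 1 + 2 = 3)
((C(1, 3) + 10*(-4)) - 1169)² = ((3 + 10*(-4)) - 1169)² = ((3 - 40) - 1169)² = (-37 - 1169)² = (-1206)² = 1454436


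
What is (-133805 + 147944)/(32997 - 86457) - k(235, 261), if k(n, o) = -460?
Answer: 2730829/5940 ≈ 459.74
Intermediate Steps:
(-133805 + 147944)/(32997 - 86457) - k(235, 261) = (-133805 + 147944)/(32997 - 86457) - 1*(-460) = 14139/(-53460) + 460 = 14139*(-1/53460) + 460 = -1571/5940 + 460 = 2730829/5940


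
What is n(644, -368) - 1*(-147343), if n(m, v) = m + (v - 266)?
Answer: 147353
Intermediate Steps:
n(m, v) = -266 + m + v (n(m, v) = m + (-266 + v) = -266 + m + v)
n(644, -368) - 1*(-147343) = (-266 + 644 - 368) - 1*(-147343) = 10 + 147343 = 147353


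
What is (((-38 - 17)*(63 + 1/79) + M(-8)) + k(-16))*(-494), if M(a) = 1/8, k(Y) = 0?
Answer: 540989527/316 ≈ 1.7120e+6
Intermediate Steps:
M(a) = ⅛
(((-38 - 17)*(63 + 1/79) + M(-8)) + k(-16))*(-494) = (((-38 - 17)*(63 + 1/79) + ⅛) + 0)*(-494) = ((-55*(63 + 1/79) + ⅛) + 0)*(-494) = ((-55*4978/79 + ⅛) + 0)*(-494) = ((-273790/79 + ⅛) + 0)*(-494) = (-2190241/632 + 0)*(-494) = -2190241/632*(-494) = 540989527/316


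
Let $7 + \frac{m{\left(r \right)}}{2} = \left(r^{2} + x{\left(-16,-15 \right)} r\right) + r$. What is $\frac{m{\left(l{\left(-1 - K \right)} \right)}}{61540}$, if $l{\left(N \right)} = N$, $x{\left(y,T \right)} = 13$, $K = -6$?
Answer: $\frac{44}{15385} \approx 0.0028599$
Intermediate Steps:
$m{\left(r \right)} = -14 + 2 r^{2} + 28 r$ ($m{\left(r \right)} = -14 + 2 \left(\left(r^{2} + 13 r\right) + r\right) = -14 + 2 \left(r^{2} + 14 r\right) = -14 + \left(2 r^{2} + 28 r\right) = -14 + 2 r^{2} + 28 r$)
$\frac{m{\left(l{\left(-1 - K \right)} \right)}}{61540} = \frac{-14 + 2 \left(-1 - -6\right)^{2} + 28 \left(-1 - -6\right)}{61540} = \left(-14 + 2 \left(-1 + 6\right)^{2} + 28 \left(-1 + 6\right)\right) \frac{1}{61540} = \left(-14 + 2 \cdot 5^{2} + 28 \cdot 5\right) \frac{1}{61540} = \left(-14 + 2 \cdot 25 + 140\right) \frac{1}{61540} = \left(-14 + 50 + 140\right) \frac{1}{61540} = 176 \cdot \frac{1}{61540} = \frac{44}{15385}$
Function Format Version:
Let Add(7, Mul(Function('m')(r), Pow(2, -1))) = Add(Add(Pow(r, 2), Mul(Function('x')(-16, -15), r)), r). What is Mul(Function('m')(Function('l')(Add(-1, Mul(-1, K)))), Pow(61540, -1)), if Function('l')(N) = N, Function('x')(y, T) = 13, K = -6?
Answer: Rational(44, 15385) ≈ 0.0028599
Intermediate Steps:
Function('m')(r) = Add(-14, Mul(2, Pow(r, 2)), Mul(28, r)) (Function('m')(r) = Add(-14, Mul(2, Add(Add(Pow(r, 2), Mul(13, r)), r))) = Add(-14, Mul(2, Add(Pow(r, 2), Mul(14, r)))) = Add(-14, Add(Mul(2, Pow(r, 2)), Mul(28, r))) = Add(-14, Mul(2, Pow(r, 2)), Mul(28, r)))
Mul(Function('m')(Function('l')(Add(-1, Mul(-1, K)))), Pow(61540, -1)) = Mul(Add(-14, Mul(2, Pow(Add(-1, Mul(-1, -6)), 2)), Mul(28, Add(-1, Mul(-1, -6)))), Pow(61540, -1)) = Mul(Add(-14, Mul(2, Pow(Add(-1, 6), 2)), Mul(28, Add(-1, 6))), Rational(1, 61540)) = Mul(Add(-14, Mul(2, Pow(5, 2)), Mul(28, 5)), Rational(1, 61540)) = Mul(Add(-14, Mul(2, 25), 140), Rational(1, 61540)) = Mul(Add(-14, 50, 140), Rational(1, 61540)) = Mul(176, Rational(1, 61540)) = Rational(44, 15385)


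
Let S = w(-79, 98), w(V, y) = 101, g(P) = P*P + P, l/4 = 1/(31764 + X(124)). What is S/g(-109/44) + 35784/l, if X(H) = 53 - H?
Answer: 2008778915666/7085 ≈ 2.8353e+8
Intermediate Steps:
l = 4/31693 (l = 4/(31764 + (53 - 1*124)) = 4/(31764 + (53 - 124)) = 4/(31764 - 71) = 4/31693 ≈ 0.00012621)
g(P) = P + P² (g(P) = P² + P = P + P²)
S = 101
S/g(-109/44) + 35784/l = 101/(((-109/44)*(1 - 109/44))) + 35784/(4/31693) = 101/(((-109*1/44)*(1 - 109*1/44))) + 35784*(31693/4) = 101/((-109*(1 - 109/44)/44)) + 283525578 = 101/((-109/44*(-65/44))) + 283525578 = 101/(7085/1936) + 283525578 = 101*(1936/7085) + 283525578 = 195536/7085 + 283525578 = 2008778915666/7085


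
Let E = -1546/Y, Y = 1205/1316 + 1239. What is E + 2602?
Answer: 4243724322/1631729 ≈ 2600.8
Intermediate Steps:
Y = 1631729/1316 (Y = 1205*(1/1316) + 1239 = 1205/1316 + 1239 = 1631729/1316 ≈ 1239.9)
E = -2034536/1631729 (E = -1546/1631729/1316 = -1546*1316/1631729 = -2034536/1631729 ≈ -1.2469)
E + 2602 = -2034536/1631729 + 2602 = 4243724322/1631729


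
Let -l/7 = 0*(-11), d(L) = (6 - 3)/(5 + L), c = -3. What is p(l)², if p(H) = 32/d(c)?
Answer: 4096/9 ≈ 455.11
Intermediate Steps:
d(L) = 3/(5 + L)
l = 0 (l = -0*(-11) = -7*0 = 0)
p(H) = 64/3 (p(H) = 32/((3/(5 - 3))) = 32/((3/2)) = 32/((3*(½))) = 32/(3/2) = 32*(⅔) = 64/3)
p(l)² = (64/3)² = 4096/9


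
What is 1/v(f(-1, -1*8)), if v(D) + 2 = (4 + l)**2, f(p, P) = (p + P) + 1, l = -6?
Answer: 1/2 ≈ 0.50000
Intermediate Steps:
f(p, P) = 1 + P + p (f(p, P) = (P + p) + 1 = 1 + P + p)
v(D) = 2 (v(D) = -2 + (4 - 6)**2 = -2 + (-2)**2 = -2 + 4 = 2)
1/v(f(-1, -1*8)) = 1/2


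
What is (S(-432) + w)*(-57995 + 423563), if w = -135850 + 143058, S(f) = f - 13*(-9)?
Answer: 2519860224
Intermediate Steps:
S(f) = 117 + f (S(f) = f + 117 = 117 + f)
w = 7208
(S(-432) + w)*(-57995 + 423563) = ((117 - 432) + 7208)*(-57995 + 423563) = (-315 + 7208)*365568 = 6893*365568 = 2519860224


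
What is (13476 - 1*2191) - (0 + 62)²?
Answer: 7441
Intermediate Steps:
(13476 - 1*2191) - (0 + 62)² = (13476 - 2191) - 1*62² = 11285 - 1*3844 = 11285 - 3844 = 7441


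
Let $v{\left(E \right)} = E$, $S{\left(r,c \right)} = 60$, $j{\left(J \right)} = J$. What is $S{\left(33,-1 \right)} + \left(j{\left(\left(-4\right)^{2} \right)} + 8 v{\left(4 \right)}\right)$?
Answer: $108$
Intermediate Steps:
$S{\left(33,-1 \right)} + \left(j{\left(\left(-4\right)^{2} \right)} + 8 v{\left(4 \right)}\right) = 60 + \left(\left(-4\right)^{2} + 8 \cdot 4\right) = 60 + \left(16 + 32\right) = 60 + 48 = 108$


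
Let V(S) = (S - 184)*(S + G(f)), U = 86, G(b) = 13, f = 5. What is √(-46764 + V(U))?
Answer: 3*I*√6274 ≈ 237.63*I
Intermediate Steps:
V(S) = (-184 + S)*(13 + S) (V(S) = (S - 184)*(S + 13) = (-184 + S)*(13 + S))
√(-46764 + V(U)) = √(-46764 + (-2392 + 86² - 171*86)) = √(-46764 + (-2392 + 7396 - 14706)) = √(-46764 - 9702) = √(-56466) = 3*I*√6274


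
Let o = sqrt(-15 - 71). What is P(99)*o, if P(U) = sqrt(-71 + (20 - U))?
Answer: -10*sqrt(129) ≈ -113.58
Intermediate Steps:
P(U) = sqrt(-51 - U)
o = I*sqrt(86) (o = sqrt(-86) = I*sqrt(86) ≈ 9.2736*I)
P(99)*o = sqrt(-51 - 1*99)*(I*sqrt(86)) = sqrt(-51 - 99)*(I*sqrt(86)) = sqrt(-150)*(I*sqrt(86)) = (5*I*sqrt(6))*(I*sqrt(86)) = -10*sqrt(129)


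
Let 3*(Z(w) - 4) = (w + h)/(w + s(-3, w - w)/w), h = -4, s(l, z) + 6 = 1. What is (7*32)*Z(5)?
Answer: 2744/3 ≈ 914.67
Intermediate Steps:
s(l, z) = -5 (s(l, z) = -6 + 1 = -5)
Z(w) = 4 + (-4 + w)/(3*(w - 5/w)) (Z(w) = 4 + ((w - 4)/(w - 5/w))/3 = 4 + ((-4 + w)/(w - 5/w))/3 = 4 + (-4 + w)/(3*(w - 5/w)))
(7*32)*Z(5) = (7*32)*((-60 - 4*5 + 13*5**2)/(3*(-5 + 5**2))) = 224*((-60 - 20 + 13*25)/(3*(-5 + 25))) = 224*((1/3)*(-60 - 20 + 325)/20) = 224*((1/3)*(1/20)*245) = 224*(49/12) = 2744/3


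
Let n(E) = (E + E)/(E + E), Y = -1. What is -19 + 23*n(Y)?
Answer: 4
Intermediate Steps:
n(E) = 1 (n(E) = (2*E)/((2*E)) = (2*E)*(1/(2*E)) = 1)
-19 + 23*n(Y) = -19 + 23*1 = -19 + 23 = 4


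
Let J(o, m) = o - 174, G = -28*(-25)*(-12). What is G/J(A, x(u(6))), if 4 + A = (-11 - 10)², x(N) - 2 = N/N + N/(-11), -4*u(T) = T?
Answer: -8400/263 ≈ -31.939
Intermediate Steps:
u(T) = -T/4
x(N) = 3 - N/11 (x(N) = 2 + (N/N + N/(-11)) = 2 + (1 + N*(-1/11)) = 2 + (1 - N/11) = 3 - N/11)
A = 437 (A = -4 + (-11 - 10)² = -4 + (-21)² = -4 + 441 = 437)
G = -8400 (G = 700*(-12) = -8400)
J(o, m) = -174 + o
G/J(A, x(u(6))) = -8400/(-174 + 437) = -8400/263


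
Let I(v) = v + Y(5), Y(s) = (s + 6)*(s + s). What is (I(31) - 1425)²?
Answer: 1648656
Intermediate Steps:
Y(s) = 2*s*(6 + s) (Y(s) = (6 + s)*(2*s) = 2*s*(6 + s))
I(v) = 110 + v (I(v) = v + 2*5*(6 + 5) = v + 2*5*11 = v + 110 = 110 + v)
(I(31) - 1425)² = ((110 + 31) - 1425)² = (141 - 1425)² = (-1284)² = 1648656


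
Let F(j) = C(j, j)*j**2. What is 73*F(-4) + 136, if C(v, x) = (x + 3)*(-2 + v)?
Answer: 7144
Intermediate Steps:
C(v, x) = (-2 + v)*(3 + x) (C(v, x) = (3 + x)*(-2 + v) = (-2 + v)*(3 + x))
F(j) = j**2*(-6 + j + j**2) (F(j) = (-6 - 2*j + 3*j + j*j)*j**2 = (-6 - 2*j + 3*j + j**2)*j**2 = (-6 + j + j**2)*j**2 = j**2*(-6 + j + j**2))
73*F(-4) + 136 = 73*((-4)**2*(-6 - 4 + (-4)**2)) + 136 = 73*(16*(-6 - 4 + 16)) + 136 = 73*(16*6) + 136 = 73*96 + 136 = 7008 + 136 = 7144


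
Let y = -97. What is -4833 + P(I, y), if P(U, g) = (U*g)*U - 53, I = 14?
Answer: -23898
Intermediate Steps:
P(U, g) = -53 + g*U² (P(U, g) = g*U² - 53 = -53 + g*U²)
-4833 + P(I, y) = -4833 + (-53 - 97*14²) = -4833 + (-53 - 97*196) = -4833 + (-53 - 19012) = -4833 - 19065 = -23898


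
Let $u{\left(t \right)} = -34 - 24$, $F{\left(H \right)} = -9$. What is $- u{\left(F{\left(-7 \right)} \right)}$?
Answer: $58$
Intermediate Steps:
$u{\left(t \right)} = -58$ ($u{\left(t \right)} = -34 - 24 = -58$)
$- u{\left(F{\left(-7 \right)} \right)} = \left(-1\right) \left(-58\right) = 58$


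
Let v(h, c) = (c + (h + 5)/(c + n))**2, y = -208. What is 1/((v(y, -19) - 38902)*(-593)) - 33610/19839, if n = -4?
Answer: -409066304178629/241459881487854 ≈ -1.6941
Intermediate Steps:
v(h, c) = (c + (5 + h)/(-4 + c))**2 (v(h, c) = (c + (h + 5)/(c - 4))**2 = (c + (5 + h)/(-4 + c))**2)
1/((v(y, -19) - 38902)*(-593)) - 33610/19839 = 1/((5 - 208 + (-19)**2 - 4*(-19))**2/(-4 - 19)**2 - 38902*(-593)) - 33610/19839 = -1/593/((5 - 208 + 361 + 76)**2/(-23)**2 - 38902) - 33610*1/19839 = -1/593/((1/529)*234**2 - 38902) - 33610/19839 = -1/593/((1/529)*54756 - 38902) - 33610/19839 = -1/593/(54756/529 - 38902) - 33610/19839 = -1/593/(-20524402/529) - 33610/19839 = -529/20524402*(-1/593) - 33610/19839 = 529/12170970386 - 33610/19839 = -409066304178629/241459881487854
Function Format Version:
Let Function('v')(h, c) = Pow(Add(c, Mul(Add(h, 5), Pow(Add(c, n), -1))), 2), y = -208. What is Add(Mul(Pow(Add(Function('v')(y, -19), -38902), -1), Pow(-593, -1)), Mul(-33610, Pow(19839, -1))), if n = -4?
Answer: Rational(-409066304178629, 241459881487854) ≈ -1.6941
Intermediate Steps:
Function('v')(h, c) = Pow(Add(c, Mul(Pow(Add(-4, c), -1), Add(5, h))), 2) (Function('v')(h, c) = Pow(Add(c, Mul(Add(h, 5), Pow(Add(c, -4), -1))), 2) = Pow(Add(c, Mul(Add(5, h), Pow(Add(-4, c), -1))), 2) = Pow(Add(c, Mul(Pow(Add(-4, c), -1), Add(5, h))), 2))
Add(Mul(Pow(Add(Function('v')(y, -19), -38902), -1), Pow(-593, -1)), Mul(-33610, Pow(19839, -1))) = Add(Mul(Pow(Add(Mul(Pow(Add(-4, -19), -2), Pow(Add(5, -208, Pow(-19, 2), Mul(-4, -19)), 2)), -38902), -1), Pow(-593, -1)), Mul(-33610, Pow(19839, -1))) = Add(Mul(Pow(Add(Mul(Pow(-23, -2), Pow(Add(5, -208, 361, 76), 2)), -38902), -1), Rational(-1, 593)), Mul(-33610, Rational(1, 19839))) = Add(Mul(Pow(Add(Mul(Rational(1, 529), Pow(234, 2)), -38902), -1), Rational(-1, 593)), Rational(-33610, 19839)) = Add(Mul(Pow(Add(Mul(Rational(1, 529), 54756), -38902), -1), Rational(-1, 593)), Rational(-33610, 19839)) = Add(Mul(Pow(Add(Rational(54756, 529), -38902), -1), Rational(-1, 593)), Rational(-33610, 19839)) = Add(Mul(Pow(Rational(-20524402, 529), -1), Rational(-1, 593)), Rational(-33610, 19839)) = Add(Mul(Rational(-529, 20524402), Rational(-1, 593)), Rational(-33610, 19839)) = Add(Rational(529, 12170970386), Rational(-33610, 19839)) = Rational(-409066304178629, 241459881487854)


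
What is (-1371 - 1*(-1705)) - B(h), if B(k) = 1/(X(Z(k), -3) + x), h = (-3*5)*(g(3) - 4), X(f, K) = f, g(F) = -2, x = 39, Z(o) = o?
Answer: 43085/129 ≈ 333.99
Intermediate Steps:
h = 90 (h = (-3*5)*(-2 - 4) = -15*(-6) = 90)
B(k) = 1/(39 + k) (B(k) = 1/(k + 39) = 1/(39 + k))
(-1371 - 1*(-1705)) - B(h) = (-1371 - 1*(-1705)) - 1/(39 + 90) = (-1371 + 1705) - 1/129 = 334 - 1*1/129 = 334 - 1/129 = 43085/129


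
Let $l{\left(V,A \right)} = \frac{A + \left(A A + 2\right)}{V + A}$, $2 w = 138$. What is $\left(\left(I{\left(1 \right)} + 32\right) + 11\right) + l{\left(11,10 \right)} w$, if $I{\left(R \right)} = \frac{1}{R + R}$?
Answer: $\frac{823}{2} \approx 411.5$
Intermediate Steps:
$w = 69$ ($w = \frac{1}{2} \cdot 138 = 69$)
$I{\left(R \right)} = \frac{1}{2 R}$
$l{\left(V,A \right)} = \frac{2 + A + A^{2}}{A + V}$ ($l{\left(V,A \right)} = \frac{A + \left(A^{2} + 2\right)}{A + V} = \frac{A + \left(2 + A^{2}\right)}{A + V} = \frac{2 + A + A^{2}}{A + V}$)
$\left(\left(I{\left(1 \right)} + 32\right) + 11\right) + l{\left(11,10 \right)} w = \left(\left(\frac{1}{2 \cdot 1} + 32\right) + 11\right) + \frac{2 + 10 + 10^{2}}{10 + 11} \cdot 69 = \left(\left(\frac{1}{2} \cdot 1 + 32\right) + 11\right) + \frac{2 + 10 + 100}{21} \cdot 69 = \left(\left(\frac{1}{2} + 32\right) + 11\right) + \frac{1}{21} \cdot 112 \cdot 69 = \left(\frac{65}{2} + 11\right) + \frac{16}{3} \cdot 69 = \frac{87}{2} + 368 = \frac{823}{2}$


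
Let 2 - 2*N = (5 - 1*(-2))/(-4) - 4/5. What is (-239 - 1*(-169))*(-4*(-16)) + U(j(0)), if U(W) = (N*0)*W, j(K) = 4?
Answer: -4480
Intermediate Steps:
N = 91/40 (N = 1 - ((5 - 1*(-2))/(-4) - 4/5)/2 = 1 - ((5 + 2)*(-¼) - 4*⅕)/2 = 1 - (7*(-¼) - ⅘)/2 = 1 - (-7/4 - ⅘)/2 = 1 - ½*(-51/20) = 1 + 51/40 = 91/40 ≈ 2.2750)
U(W) = 0 (U(W) = ((91/40)*0)*W = 0*W = 0)
(-239 - 1*(-169))*(-4*(-16)) + U(j(0)) = (-239 - 1*(-169))*(-4*(-16)) + 0 = (-239 + 169)*64 + 0 = -70*64 + 0 = -4480 + 0 = -4480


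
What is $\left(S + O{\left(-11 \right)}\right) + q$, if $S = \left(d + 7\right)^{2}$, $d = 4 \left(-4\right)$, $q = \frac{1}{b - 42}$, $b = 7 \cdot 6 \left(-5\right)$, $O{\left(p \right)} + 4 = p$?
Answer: $\frac{16631}{252} \approx 65.996$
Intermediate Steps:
$O{\left(p \right)} = -4 + p$
$b = -210$ ($b = 42 \left(-5\right) = -210$)
$q = - \frac{1}{252}$ ($q = \frac{1}{-210 - 42} = \frac{1}{-252} = - \frac{1}{252} \approx -0.0039683$)
$d = -16$
$S = 81$ ($S = \left(-16 + 7\right)^{2} = \left(-9\right)^{2} = 81$)
$\left(S + O{\left(-11 \right)}\right) + q = \left(81 - 15\right) - \frac{1}{252} = 66 - \frac{1}{252} = \frac{16631}{252}$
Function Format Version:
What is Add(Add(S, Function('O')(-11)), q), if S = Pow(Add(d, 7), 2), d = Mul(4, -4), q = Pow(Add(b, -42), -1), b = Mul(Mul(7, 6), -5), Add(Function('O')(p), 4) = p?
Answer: Rational(16631, 252) ≈ 65.996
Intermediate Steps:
Function('O')(p) = Add(-4, p)
b = -210 (b = Mul(42, -5) = -210)
q = Rational(-1, 252) (q = Pow(Add(-210, -42), -1) = Pow(-252, -1) = Rational(-1, 252) ≈ -0.0039683)
d = -16
S = 81 (S = Pow(Add(-16, 7), 2) = Pow(-9, 2) = 81)
Add(Add(S, Function('O')(-11)), q) = Add(Add(81, Add(-4, -11)), Rational(-1, 252)) = Add(Add(81, -15), Rational(-1, 252)) = Add(66, Rational(-1, 252)) = Rational(16631, 252)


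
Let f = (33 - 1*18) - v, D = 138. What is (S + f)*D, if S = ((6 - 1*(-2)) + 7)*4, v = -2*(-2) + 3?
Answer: 9384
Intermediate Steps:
v = 7 (v = 4 + 3 = 7)
f = 8 (f = (33 - 1*18) - 1*7 = (33 - 18) - 7 = 15 - 7 = 8)
S = 60 (S = ((6 + 2) + 7)*4 = (8 + 7)*4 = 15*4 = 60)
(S + f)*D = (60 + 8)*138 = 68*138 = 9384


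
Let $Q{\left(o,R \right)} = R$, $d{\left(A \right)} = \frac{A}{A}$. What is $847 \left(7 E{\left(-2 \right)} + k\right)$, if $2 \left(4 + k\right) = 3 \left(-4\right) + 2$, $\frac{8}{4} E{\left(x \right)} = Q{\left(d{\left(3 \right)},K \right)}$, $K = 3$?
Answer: $\frac{2541}{2} \approx 1270.5$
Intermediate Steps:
$d{\left(A \right)} = 1$
$E{\left(x \right)} = \frac{3}{2}$ ($E{\left(x \right)} = \frac{1}{2} \cdot 3 = \frac{3}{2}$)
$k = -9$ ($k = -4 + \frac{3 \left(-4\right) + 2}{2} = -4 + \frac{-12 + 2}{2} = -4 + \frac{1}{2} \left(-10\right) = -4 - 5 = -9$)
$847 \left(7 E{\left(-2 \right)} + k\right) = 847 \left(7 \cdot \frac{3}{2} - 9\right) = 847 \left(\frac{21}{2} - 9\right) = 847 \cdot \frac{3}{2} = \frac{2541}{2}$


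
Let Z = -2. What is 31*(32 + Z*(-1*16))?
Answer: 1984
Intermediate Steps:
31*(32 + Z*(-1*16)) = 31*(32 - (-2)*16) = 31*(32 - 2*(-16)) = 31*(32 + 32) = 31*64 = 1984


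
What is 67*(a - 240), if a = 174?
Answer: -4422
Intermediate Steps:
67*(a - 240) = 67*(174 - 240) = 67*(-66) = -4422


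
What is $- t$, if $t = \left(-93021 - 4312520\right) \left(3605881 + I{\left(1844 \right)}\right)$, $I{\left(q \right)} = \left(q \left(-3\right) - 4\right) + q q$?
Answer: $30841787173421$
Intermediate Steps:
$I{\left(q \right)} = -4 + q^{2} - 3 q$ ($I{\left(q \right)} = \left(- 3 q - 4\right) + q^{2} = \left(-4 - 3 q\right) + q^{2} = -4 + q^{2} - 3 q$)
$t = -30841787173421$ ($t = \left(-93021 - 4312520\right) \left(3605881 - \left(5536 - 3400336\right)\right) = - 4405541 \left(3605881 - -3394800\right) = - 4405541 \left(3605881 + 3394800\right) = \left(-4405541\right) 7000681 = -30841787173421$)
$- t = \left(-1\right) \left(-30841787173421\right) = 30841787173421$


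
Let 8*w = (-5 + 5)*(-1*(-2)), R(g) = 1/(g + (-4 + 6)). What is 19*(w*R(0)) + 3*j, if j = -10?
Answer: -30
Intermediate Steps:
R(g) = 1/(2 + g) (R(g) = 1/(g + 2) = 1/(2 + g))
w = 0 (w = ((-5 + 5)*(-1*(-2)))/8 = (0*2)/8 = (1/8)*0 = 0)
19*(w*R(0)) + 3*j = 19*(0/(2 + 0)) + 3*(-10) = 19*(0/2) - 30 = 19*(0*(1/2)) - 30 = 19*0 - 30 = 0 - 30 = -30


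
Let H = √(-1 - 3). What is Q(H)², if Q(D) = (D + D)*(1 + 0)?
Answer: -16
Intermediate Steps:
H = 2*I (H = √(-4) = 2*I ≈ 2.0*I)
Q(D) = 2*D (Q(D) = (2*D)*1 = 2*D)
Q(H)² = (2*(2*I))² = (4*I)² = -16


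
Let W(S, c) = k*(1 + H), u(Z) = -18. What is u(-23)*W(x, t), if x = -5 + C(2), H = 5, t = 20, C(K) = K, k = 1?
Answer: -108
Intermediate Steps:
x = -3 (x = -5 + 2 = -3)
W(S, c) = 6 (W(S, c) = 1*(1 + 5) = 1*6 = 6)
u(-23)*W(x, t) = -18*6 = -108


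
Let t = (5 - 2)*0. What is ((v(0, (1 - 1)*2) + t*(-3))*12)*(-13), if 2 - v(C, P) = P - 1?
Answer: -468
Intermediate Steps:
t = 0 (t = 3*0 = 0)
v(C, P) = 3 - P (v(C, P) = 2 - (P - 1) = 2 - (-1 + P) = 2 + (1 - P) = 3 - P)
((v(0, (1 - 1)*2) + t*(-3))*12)*(-13) = (((3 - (1 - 1)*2) + 0*(-3))*12)*(-13) = (((3 - 0*2) + 0)*12)*(-13) = (((3 - 1*0) + 0)*12)*(-13) = (((3 + 0) + 0)*12)*(-13) = ((3 + 0)*12)*(-13) = (3*12)*(-13) = 36*(-13) = -468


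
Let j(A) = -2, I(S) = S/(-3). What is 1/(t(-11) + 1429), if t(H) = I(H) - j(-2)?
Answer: 3/4304 ≈ 0.00069703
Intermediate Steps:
I(S) = -S/3 (I(S) = S*(-⅓) = -S/3)
t(H) = 2 - H/3 (t(H) = -H/3 - 1*(-2) = -H/3 + 2 = 2 - H/3)
1/(t(-11) + 1429) = 1/((2 - ⅓*(-11)) + 1429) = 1/((2 + 11/3) + 1429) = 1/(17/3 + 1429) = 1/(4304/3) = 3/4304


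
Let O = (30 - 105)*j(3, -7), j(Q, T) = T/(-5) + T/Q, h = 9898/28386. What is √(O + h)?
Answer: √1574569843/4731 ≈ 8.3874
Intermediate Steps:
h = 4949/14193 (h = 9898*(1/28386) = 4949/14193 ≈ 0.34869)
j(Q, T) = -T/5 + T/Q (j(Q, T) = T*(-⅕) + T/Q = -T/5 + T/Q)
O = 70 (O = (30 - 105)*(-⅕*(-7) - 7/3) = -75*(7/5 - 7*⅓) = -75*(7/5 - 7/3) = -75*(-14/15) = 70)
√(O + h) = √(70 + 4949/14193) = √(998459/14193) = √1574569843/4731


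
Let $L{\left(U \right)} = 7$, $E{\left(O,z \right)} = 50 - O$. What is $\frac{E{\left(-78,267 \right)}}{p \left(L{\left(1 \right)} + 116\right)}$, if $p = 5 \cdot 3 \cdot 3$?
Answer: $\frac{128}{5535} \approx 0.023126$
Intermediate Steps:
$p = 45$ ($p = 15 \cdot 3 = 45$)
$\frac{E{\left(-78,267 \right)}}{p \left(L{\left(1 \right)} + 116\right)} = \frac{50 - -78}{45 \left(7 + 116\right)} = \frac{50 + 78}{45 \cdot 123} = \frac{128}{5535}$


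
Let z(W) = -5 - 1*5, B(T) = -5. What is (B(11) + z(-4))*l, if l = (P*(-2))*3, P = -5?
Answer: -450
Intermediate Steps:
l = 30 (l = -5*(-2)*3 = 10*3 = 30)
z(W) = -10 (z(W) = -5 - 5 = -10)
(B(11) + z(-4))*l = (-5 - 10)*30 = -15*30 = -450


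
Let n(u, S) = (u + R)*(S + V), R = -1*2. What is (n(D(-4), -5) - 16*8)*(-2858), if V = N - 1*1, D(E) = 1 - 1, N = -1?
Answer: 325812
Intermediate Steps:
D(E) = 0
R = -2
V = -2 (V = -1 - 1*1 = -1 - 1 = -2)
n(u, S) = (-2 + S)*(-2 + u) (n(u, S) = (u - 2)*(S - 2) = (-2 + u)*(-2 + S) = (-2 + S)*(-2 + u))
(n(D(-4), -5) - 16*8)*(-2858) = ((4 - 2*(-5) - 2*0 - 5*0) - 16*8)*(-2858) = ((4 + 10 + 0 + 0) - 128)*(-2858) = (14 - 128)*(-2858) = -114*(-2858) = 325812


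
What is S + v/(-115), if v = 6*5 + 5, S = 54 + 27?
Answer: 1856/23 ≈ 80.696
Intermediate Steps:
S = 81
v = 35 (v = 30 + 5 = 35)
S + v/(-115) = 81 + 35/(-115) = 81 - 1/115*35 = 81 - 7/23 = 1856/23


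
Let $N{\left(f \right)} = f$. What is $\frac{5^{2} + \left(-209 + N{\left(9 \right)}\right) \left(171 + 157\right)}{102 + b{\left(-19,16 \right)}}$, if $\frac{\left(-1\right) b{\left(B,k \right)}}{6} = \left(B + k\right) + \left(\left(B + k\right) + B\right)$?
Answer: $- \frac{65575}{252} \approx -260.22$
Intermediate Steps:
$b{\left(B,k \right)} = - 18 B - 12 k$ ($b{\left(B,k \right)} = - 6 \left(\left(B + k\right) + \left(\left(B + k\right) + B\right)\right) = - 6 \left(\left(B + k\right) + \left(k + 2 B\right)\right) = - 6 \left(2 k + 3 B\right) = - 18 B - 12 k$)
$\frac{5^{2} + \left(-209 + N{\left(9 \right)}\right) \left(171 + 157\right)}{102 + b{\left(-19,16 \right)}} = \frac{5^{2} + \left(-209 + 9\right) \left(171 + 157\right)}{102 - -150} = \frac{25 - 65600}{102 + \left(342 - 192\right)} = \frac{25 - 65600}{102 + 150} = - \frac{65575}{252}$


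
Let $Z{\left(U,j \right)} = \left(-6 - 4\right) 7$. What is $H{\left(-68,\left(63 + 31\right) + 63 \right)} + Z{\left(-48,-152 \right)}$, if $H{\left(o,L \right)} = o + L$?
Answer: $19$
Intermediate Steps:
$Z{\left(U,j \right)} = -70$ ($Z{\left(U,j \right)} = \left(-10\right) 7 = -70$)
$H{\left(o,L \right)} = L + o$
$H{\left(-68,\left(63 + 31\right) + 63 \right)} + Z{\left(-48,-152 \right)} = \left(\left(\left(63 + 31\right) + 63\right) - 68\right) - 70 = \left(\left(94 + 63\right) - 68\right) - 70 = \left(157 - 68\right) - 70 = 89 - 70 = 19$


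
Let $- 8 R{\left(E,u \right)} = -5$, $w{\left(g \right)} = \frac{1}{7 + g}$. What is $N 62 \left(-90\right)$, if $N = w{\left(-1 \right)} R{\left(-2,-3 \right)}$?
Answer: $- \frac{2325}{4} \approx -581.25$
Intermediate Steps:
$R{\left(E,u \right)} = \frac{5}{8}$ ($R{\left(E,u \right)} = \left(- \frac{1}{8}\right) \left(-5\right) = \frac{5}{8}$)
$N = \frac{5}{48}$ ($N = \frac{1}{7 - 1} \cdot \frac{5}{8} = \frac{1}{6} \cdot \frac{5}{8} = \frac{5}{48} \approx 0.10417$)
$N 62 \left(-90\right) = \frac{5}{48} \cdot 62 \left(-90\right) = \frac{155}{24} \left(-90\right) = - \frac{2325}{4}$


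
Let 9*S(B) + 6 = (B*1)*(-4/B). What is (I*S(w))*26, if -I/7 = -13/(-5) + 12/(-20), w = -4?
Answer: 3640/9 ≈ 404.44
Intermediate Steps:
S(B) = -10/9 (S(B) = -⅔ + ((B*1)*(-4/B))/9 = -⅔ + (B*(-4/B))/9 = -⅔ + (⅑)*(-4) = -⅔ - 4/9 = -10/9)
I = -14 (I = -7*(-13/(-5) + 12/(-20)) = -7*(-13*(-⅕) + 12*(-1/20)) = -7*(13/5 - ⅗) = -7*2 = -14)
(I*S(w))*26 = -14*(-10/9)*26 = (140/9)*26 = 3640/9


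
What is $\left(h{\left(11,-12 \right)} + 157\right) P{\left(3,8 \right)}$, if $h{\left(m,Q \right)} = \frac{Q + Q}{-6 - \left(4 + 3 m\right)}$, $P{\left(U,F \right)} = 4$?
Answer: $\frac{27100}{43} \approx 630.23$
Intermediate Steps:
$h{\left(m,Q \right)} = \frac{2 Q}{-10 - 3 m}$ ($h{\left(m,Q \right)} = \frac{2 Q}{-6 - \left(4 + 3 m\right)} = \frac{2 Q}{-10 - 3 m}$)
$\left(h{\left(11,-12 \right)} + 157\right) P{\left(3,8 \right)} = \left(\left(-2\right) \left(-12\right) \frac{1}{10 + 3 \cdot 11} + 157\right) 4 = \left(\left(-2\right) \left(-12\right) \frac{1}{10 + 33} + 157\right) 4 = \left(\left(-2\right) \left(-12\right) \frac{1}{43} + 157\right) 4 = \left(\frac{24}{43} + 157\right) 4 = \frac{6775}{43} \cdot 4 = \frac{27100}{43}$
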